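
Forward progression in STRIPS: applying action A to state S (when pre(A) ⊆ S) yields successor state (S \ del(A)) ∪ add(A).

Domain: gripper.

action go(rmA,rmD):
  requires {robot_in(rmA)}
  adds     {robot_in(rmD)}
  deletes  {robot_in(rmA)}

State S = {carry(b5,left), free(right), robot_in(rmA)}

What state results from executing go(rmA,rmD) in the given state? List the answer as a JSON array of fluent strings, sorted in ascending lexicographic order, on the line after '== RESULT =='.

Progress:
  pre ⊆ S: {robot_in(rmA)} ⊆ S  — applicable
  S \ del = {carry(b5,left), free(right)}
  ∪ add   = {carry(b5,left), free(right), robot_in(rmD)}

== RESULT ==
["carry(b5,left)", "free(right)", "robot_in(rmD)"]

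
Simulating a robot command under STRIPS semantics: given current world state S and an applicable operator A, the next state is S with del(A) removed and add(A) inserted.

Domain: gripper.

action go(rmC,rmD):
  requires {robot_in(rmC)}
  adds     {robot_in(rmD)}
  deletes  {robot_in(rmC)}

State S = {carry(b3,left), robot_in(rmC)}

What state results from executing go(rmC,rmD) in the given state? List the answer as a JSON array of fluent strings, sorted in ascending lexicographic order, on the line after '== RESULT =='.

Compute (S \ del) ∪ add:
  pre ⊆ S: {robot_in(rmC)} ⊆ S  — applicable
  S \ del = {carry(b3,left)}
  ∪ add   = {carry(b3,left), robot_in(rmD)}

== RESULT ==
["carry(b3,left)", "robot_in(rmD)"]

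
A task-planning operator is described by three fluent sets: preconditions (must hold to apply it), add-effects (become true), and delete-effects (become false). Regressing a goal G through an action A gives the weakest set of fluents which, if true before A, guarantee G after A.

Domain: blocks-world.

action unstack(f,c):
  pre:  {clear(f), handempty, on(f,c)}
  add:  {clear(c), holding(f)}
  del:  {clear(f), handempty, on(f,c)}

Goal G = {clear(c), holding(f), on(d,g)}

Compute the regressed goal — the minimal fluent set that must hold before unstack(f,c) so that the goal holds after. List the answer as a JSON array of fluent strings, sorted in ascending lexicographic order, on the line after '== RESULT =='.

Regress:
  G ∩ del = {}  (empty — regression defined)
  G \ add = {clear(c), holding(f), on(d,g)} \ {clear(c), holding(f)} = {on(d,g)}
  ∪ pre   = {on(d,g)} ∪ {clear(f), handempty, on(f,c)}
          = {clear(f), handempty, on(d,g), on(f,c)}

== RESULT ==
["clear(f)", "handempty", "on(d,g)", "on(f,c)"]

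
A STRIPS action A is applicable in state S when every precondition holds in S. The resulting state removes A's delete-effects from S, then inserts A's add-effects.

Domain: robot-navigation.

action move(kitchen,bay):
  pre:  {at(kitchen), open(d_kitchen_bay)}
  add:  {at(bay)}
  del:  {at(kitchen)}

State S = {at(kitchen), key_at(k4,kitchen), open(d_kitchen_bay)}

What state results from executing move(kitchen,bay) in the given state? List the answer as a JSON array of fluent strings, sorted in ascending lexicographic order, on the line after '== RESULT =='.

Progress:
  pre ⊆ S: {at(kitchen), open(d_kitchen_bay)} ⊆ S  — applicable
  S \ del = {key_at(k4,kitchen), open(d_kitchen_bay)}
  ∪ add   = {at(bay), key_at(k4,kitchen), open(d_kitchen_bay)}

== RESULT ==
["at(bay)", "key_at(k4,kitchen)", "open(d_kitchen_bay)"]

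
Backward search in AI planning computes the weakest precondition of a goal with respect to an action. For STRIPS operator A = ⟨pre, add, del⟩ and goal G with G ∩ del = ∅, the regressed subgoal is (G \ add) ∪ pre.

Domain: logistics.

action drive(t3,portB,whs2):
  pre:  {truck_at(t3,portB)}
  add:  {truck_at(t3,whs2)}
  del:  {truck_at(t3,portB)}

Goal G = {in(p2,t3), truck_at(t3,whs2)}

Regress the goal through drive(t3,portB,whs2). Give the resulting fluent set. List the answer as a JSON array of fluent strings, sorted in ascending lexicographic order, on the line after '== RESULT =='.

Regress:
  G ∩ del = {}  (empty — regression defined)
  G \ add = {in(p2,t3), truck_at(t3,whs2)} \ {truck_at(t3,whs2)} = {in(p2,t3)}
  ∪ pre   = {in(p2,t3)} ∪ {truck_at(t3,portB)}
          = {in(p2,t3), truck_at(t3,portB)}

== RESULT ==
["in(p2,t3)", "truck_at(t3,portB)"]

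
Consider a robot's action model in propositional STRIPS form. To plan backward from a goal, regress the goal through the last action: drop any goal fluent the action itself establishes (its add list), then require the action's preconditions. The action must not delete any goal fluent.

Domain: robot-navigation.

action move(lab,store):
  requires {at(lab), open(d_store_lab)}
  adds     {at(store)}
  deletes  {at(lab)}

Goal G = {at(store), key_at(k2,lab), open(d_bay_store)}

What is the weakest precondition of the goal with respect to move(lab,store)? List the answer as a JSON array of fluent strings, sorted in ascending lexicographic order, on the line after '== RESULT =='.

Compute (G \ add) ∪ pre:
  G ∩ del = {}  (empty — regression defined)
  G \ add = {at(store), key_at(k2,lab), open(d_bay_store)} \ {at(store)} = {key_at(k2,lab), open(d_bay_store)}
  ∪ pre   = {key_at(k2,lab), open(d_bay_store)} ∪ {at(lab), open(d_store_lab)}
          = {at(lab), key_at(k2,lab), open(d_bay_store), open(d_store_lab)}

== RESULT ==
["at(lab)", "key_at(k2,lab)", "open(d_bay_store)", "open(d_store_lab)"]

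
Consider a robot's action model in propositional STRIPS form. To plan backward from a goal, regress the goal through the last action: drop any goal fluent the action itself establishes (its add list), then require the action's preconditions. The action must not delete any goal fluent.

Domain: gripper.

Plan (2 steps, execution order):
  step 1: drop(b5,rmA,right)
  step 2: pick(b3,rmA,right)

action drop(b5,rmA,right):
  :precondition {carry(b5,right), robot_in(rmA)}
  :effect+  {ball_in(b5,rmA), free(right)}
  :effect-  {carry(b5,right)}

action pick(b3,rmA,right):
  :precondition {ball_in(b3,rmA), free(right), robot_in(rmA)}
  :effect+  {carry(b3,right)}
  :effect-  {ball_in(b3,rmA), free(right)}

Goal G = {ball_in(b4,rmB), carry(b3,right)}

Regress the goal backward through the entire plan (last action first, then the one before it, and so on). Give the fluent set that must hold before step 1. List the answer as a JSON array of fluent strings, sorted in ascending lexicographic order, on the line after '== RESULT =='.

Work backward from the goal:
  through step 2 (pick(b3,rmA,right)): drop {carry(b3,right)}, keep {ball_in(b4,rmB)}, require {ball_in(b3,rmA), free(right), robot_in(rmA)}
    → {ball_in(b3,rmA), ball_in(b4,rmB), free(right), robot_in(rmA)}
  through step 1 (drop(b5,rmA,right)): drop {free(right)}, keep {ball_in(b3,rmA), ball_in(b4,rmB), robot_in(rmA)}, require {carry(b5,right), robot_in(rmA)}
    → {ball_in(b3,rmA), ball_in(b4,rmB), carry(b5,right), robot_in(rmA)}

== RESULT ==
["ball_in(b3,rmA)", "ball_in(b4,rmB)", "carry(b5,right)", "robot_in(rmA)"]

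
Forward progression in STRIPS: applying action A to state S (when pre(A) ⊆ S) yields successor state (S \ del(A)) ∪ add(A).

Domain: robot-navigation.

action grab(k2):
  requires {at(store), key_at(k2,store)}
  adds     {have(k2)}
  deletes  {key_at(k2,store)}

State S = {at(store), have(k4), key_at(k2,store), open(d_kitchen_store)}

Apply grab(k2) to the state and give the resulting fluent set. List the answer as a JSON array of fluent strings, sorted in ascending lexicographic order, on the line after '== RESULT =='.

Compute (S \ del) ∪ add:
  pre ⊆ S: {at(store), key_at(k2,store)} ⊆ S  — applicable
  S \ del = {at(store), have(k4), open(d_kitchen_store)}
  ∪ add   = {at(store), have(k2), have(k4), open(d_kitchen_store)}

== RESULT ==
["at(store)", "have(k2)", "have(k4)", "open(d_kitchen_store)"]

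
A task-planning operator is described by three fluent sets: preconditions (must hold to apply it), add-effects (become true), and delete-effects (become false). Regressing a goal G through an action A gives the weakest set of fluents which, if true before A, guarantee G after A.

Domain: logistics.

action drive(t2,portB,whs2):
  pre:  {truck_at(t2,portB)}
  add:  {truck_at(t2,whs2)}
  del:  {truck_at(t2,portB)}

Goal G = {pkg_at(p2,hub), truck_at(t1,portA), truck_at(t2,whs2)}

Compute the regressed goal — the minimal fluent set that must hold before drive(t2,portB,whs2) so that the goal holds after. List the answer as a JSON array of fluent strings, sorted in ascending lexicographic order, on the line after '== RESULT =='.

Compute (G \ add) ∪ pre:
  G ∩ del = {}  (empty — regression defined)
  G \ add = {pkg_at(p2,hub), truck_at(t1,portA), truck_at(t2,whs2)} \ {truck_at(t2,whs2)} = {pkg_at(p2,hub), truck_at(t1,portA)}
  ∪ pre   = {pkg_at(p2,hub), truck_at(t1,portA)} ∪ {truck_at(t2,portB)}
          = {pkg_at(p2,hub), truck_at(t1,portA), truck_at(t2,portB)}

== RESULT ==
["pkg_at(p2,hub)", "truck_at(t1,portA)", "truck_at(t2,portB)"]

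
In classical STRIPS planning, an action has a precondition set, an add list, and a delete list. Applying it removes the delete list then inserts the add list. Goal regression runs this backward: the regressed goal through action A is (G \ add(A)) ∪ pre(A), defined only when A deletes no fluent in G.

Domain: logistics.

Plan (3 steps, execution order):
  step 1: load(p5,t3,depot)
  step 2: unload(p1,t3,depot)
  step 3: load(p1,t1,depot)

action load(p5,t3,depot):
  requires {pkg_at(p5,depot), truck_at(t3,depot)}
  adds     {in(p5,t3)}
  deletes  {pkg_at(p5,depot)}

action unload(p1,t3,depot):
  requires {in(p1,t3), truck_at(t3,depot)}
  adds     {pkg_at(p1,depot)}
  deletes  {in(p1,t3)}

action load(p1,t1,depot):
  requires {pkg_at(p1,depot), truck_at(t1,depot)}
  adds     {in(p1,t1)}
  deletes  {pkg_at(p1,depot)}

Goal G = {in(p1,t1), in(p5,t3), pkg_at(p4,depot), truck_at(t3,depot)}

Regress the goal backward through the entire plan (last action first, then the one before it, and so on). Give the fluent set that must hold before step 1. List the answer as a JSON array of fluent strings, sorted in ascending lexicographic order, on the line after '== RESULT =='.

Work backward from the goal:
  through step 3 (load(p1,t1,depot)): drop {in(p1,t1)}, keep {in(p5,t3), pkg_at(p4,depot), truck_at(t3,depot)}, require {pkg_at(p1,depot), truck_at(t1,depot)}
    → {in(p5,t3), pkg_at(p1,depot), pkg_at(p4,depot), truck_at(t1,depot), truck_at(t3,depot)}
  through step 2 (unload(p1,t3,depot)): drop {pkg_at(p1,depot)}, keep {in(p5,t3), pkg_at(p4,depot), truck_at(t1,depot), truck_at(t3,depot)}, require {in(p1,t3), truck_at(t3,depot)}
    → {in(p1,t3), in(p5,t3), pkg_at(p4,depot), truck_at(t1,depot), truck_at(t3,depot)}
  through step 1 (load(p5,t3,depot)): drop {in(p5,t3)}, keep {in(p1,t3), pkg_at(p4,depot), truck_at(t1,depot), truck_at(t3,depot)}, require {pkg_at(p5,depot), truck_at(t3,depot)}
    → {in(p1,t3), pkg_at(p4,depot), pkg_at(p5,depot), truck_at(t1,depot), truck_at(t3,depot)}

== RESULT ==
["in(p1,t3)", "pkg_at(p4,depot)", "pkg_at(p5,depot)", "truck_at(t1,depot)", "truck_at(t3,depot)"]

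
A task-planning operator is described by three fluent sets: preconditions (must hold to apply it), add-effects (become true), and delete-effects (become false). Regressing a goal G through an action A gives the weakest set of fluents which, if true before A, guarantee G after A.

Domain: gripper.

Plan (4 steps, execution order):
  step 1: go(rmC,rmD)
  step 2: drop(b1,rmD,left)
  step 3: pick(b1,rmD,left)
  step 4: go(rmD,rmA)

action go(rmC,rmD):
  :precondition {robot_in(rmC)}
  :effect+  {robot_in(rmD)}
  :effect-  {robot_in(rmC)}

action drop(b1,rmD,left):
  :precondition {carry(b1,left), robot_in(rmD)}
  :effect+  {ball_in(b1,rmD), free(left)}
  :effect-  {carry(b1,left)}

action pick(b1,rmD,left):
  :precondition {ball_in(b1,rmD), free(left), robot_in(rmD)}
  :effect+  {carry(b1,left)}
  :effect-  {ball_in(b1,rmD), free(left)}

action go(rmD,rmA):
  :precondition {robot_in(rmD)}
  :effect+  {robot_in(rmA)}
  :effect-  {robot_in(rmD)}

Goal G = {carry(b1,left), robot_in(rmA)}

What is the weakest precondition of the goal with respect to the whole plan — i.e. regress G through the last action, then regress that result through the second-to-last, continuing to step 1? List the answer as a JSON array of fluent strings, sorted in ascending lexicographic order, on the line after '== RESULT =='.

Regress step by step:
  through step 4 (go(rmD,rmA)): drop {robot_in(rmA)}, keep {carry(b1,left)}, require {robot_in(rmD)}
    → {carry(b1,left), robot_in(rmD)}
  through step 3 (pick(b1,rmD,left)): drop {carry(b1,left)}, keep {robot_in(rmD)}, require {ball_in(b1,rmD), free(left), robot_in(rmD)}
    → {ball_in(b1,rmD), free(left), robot_in(rmD)}
  through step 2 (drop(b1,rmD,left)): drop {ball_in(b1,rmD), free(left)}, keep {robot_in(rmD)}, require {carry(b1,left), robot_in(rmD)}
    → {carry(b1,left), robot_in(rmD)}
  through step 1 (go(rmC,rmD)): drop {robot_in(rmD)}, keep {carry(b1,left)}, require {robot_in(rmC)}
    → {carry(b1,left), robot_in(rmC)}

== RESULT ==
["carry(b1,left)", "robot_in(rmC)"]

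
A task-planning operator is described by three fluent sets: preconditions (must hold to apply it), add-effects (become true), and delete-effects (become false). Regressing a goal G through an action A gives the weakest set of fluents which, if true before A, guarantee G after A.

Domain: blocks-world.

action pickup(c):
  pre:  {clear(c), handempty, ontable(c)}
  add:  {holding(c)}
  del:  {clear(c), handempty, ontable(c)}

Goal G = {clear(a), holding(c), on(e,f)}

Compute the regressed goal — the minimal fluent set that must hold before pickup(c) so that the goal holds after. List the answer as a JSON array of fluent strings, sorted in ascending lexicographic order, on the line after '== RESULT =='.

Regress:
  G ∩ del = {}  (empty — regression defined)
  G \ add = {clear(a), holding(c), on(e,f)} \ {holding(c)} = {clear(a), on(e,f)}
  ∪ pre   = {clear(a), on(e,f)} ∪ {clear(c), handempty, ontable(c)}
          = {clear(a), clear(c), handempty, on(e,f), ontable(c)}

== RESULT ==
["clear(a)", "clear(c)", "handempty", "on(e,f)", "ontable(c)"]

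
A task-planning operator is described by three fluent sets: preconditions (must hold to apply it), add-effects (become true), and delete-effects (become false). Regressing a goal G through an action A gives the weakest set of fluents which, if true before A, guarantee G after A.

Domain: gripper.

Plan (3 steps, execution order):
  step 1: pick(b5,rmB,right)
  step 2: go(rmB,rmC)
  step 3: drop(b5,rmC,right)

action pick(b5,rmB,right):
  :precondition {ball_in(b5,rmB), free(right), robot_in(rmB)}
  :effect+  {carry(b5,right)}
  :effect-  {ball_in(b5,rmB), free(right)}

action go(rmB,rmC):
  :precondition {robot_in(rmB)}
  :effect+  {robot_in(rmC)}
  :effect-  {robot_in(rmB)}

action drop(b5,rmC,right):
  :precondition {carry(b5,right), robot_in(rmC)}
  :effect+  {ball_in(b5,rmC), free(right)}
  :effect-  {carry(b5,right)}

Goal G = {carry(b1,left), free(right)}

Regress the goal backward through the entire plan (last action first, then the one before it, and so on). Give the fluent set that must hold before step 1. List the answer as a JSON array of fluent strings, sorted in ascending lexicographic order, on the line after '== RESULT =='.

Regress step by step:
  through step 3 (drop(b5,rmC,right)): drop {free(right)}, keep {carry(b1,left)}, require {carry(b5,right), robot_in(rmC)}
    → {carry(b1,left), carry(b5,right), robot_in(rmC)}
  through step 2 (go(rmB,rmC)): drop {robot_in(rmC)}, keep {carry(b1,left), carry(b5,right)}, require {robot_in(rmB)}
    → {carry(b1,left), carry(b5,right), robot_in(rmB)}
  through step 1 (pick(b5,rmB,right)): drop {carry(b5,right)}, keep {carry(b1,left), robot_in(rmB)}, require {ball_in(b5,rmB), free(right), robot_in(rmB)}
    → {ball_in(b5,rmB), carry(b1,left), free(right), robot_in(rmB)}

== RESULT ==
["ball_in(b5,rmB)", "carry(b1,left)", "free(right)", "robot_in(rmB)"]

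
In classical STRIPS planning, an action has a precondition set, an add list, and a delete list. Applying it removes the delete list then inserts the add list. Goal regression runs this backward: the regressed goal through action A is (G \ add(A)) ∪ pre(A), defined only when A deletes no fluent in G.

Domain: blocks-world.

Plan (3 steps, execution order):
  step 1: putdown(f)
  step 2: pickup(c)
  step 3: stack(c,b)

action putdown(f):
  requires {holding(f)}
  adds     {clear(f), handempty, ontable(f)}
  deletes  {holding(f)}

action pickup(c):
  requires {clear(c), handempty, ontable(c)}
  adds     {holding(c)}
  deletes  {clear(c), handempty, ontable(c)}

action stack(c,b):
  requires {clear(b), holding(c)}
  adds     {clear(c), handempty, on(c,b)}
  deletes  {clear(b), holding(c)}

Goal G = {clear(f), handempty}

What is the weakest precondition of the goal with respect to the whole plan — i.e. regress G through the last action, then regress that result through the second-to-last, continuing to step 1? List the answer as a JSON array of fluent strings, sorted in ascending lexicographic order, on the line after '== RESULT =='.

Regress step by step:
  through step 3 (stack(c,b)): drop {handempty}, keep {clear(f)}, require {clear(b), holding(c)}
    → {clear(b), clear(f), holding(c)}
  through step 2 (pickup(c)): drop {holding(c)}, keep {clear(b), clear(f)}, require {clear(c), handempty, ontable(c)}
    → {clear(b), clear(c), clear(f), handempty, ontable(c)}
  through step 1 (putdown(f)): drop {clear(f), handempty}, keep {clear(b), clear(c), ontable(c)}, require {holding(f)}
    → {clear(b), clear(c), holding(f), ontable(c)}

== RESULT ==
["clear(b)", "clear(c)", "holding(f)", "ontable(c)"]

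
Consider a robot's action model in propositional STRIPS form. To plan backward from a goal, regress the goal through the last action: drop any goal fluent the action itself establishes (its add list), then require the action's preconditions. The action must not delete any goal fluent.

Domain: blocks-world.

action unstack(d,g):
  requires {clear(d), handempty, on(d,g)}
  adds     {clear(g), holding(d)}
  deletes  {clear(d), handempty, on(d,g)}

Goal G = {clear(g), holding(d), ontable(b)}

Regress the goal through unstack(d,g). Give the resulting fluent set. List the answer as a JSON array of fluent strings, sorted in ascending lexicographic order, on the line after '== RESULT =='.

Regress:
  G ∩ del = {}  (empty — regression defined)
  G \ add = {clear(g), holding(d), ontable(b)} \ {clear(g), holding(d)} = {ontable(b)}
  ∪ pre   = {ontable(b)} ∪ {clear(d), handempty, on(d,g)}
          = {clear(d), handempty, on(d,g), ontable(b)}

== RESULT ==
["clear(d)", "handempty", "on(d,g)", "ontable(b)"]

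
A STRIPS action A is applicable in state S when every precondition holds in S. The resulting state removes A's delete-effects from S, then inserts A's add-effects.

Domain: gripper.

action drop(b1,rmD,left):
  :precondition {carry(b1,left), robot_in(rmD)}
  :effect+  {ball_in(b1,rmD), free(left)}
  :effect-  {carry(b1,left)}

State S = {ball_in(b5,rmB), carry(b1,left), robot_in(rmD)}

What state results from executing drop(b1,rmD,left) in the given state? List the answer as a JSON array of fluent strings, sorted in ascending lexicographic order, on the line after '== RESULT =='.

Progress:
  pre ⊆ S: {carry(b1,left), robot_in(rmD)} ⊆ S  — applicable
  S \ del = {ball_in(b5,rmB), robot_in(rmD)}
  ∪ add   = {ball_in(b1,rmD), ball_in(b5,rmB), free(left), robot_in(rmD)}

== RESULT ==
["ball_in(b1,rmD)", "ball_in(b5,rmB)", "free(left)", "robot_in(rmD)"]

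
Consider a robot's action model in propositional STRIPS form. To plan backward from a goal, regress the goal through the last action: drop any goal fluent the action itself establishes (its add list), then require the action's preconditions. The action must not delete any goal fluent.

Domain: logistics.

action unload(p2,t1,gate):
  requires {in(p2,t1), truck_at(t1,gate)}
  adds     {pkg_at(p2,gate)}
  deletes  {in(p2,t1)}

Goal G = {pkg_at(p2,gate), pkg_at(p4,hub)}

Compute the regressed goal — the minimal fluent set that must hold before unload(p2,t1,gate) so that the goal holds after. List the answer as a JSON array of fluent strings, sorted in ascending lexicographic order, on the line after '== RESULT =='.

Compute (G \ add) ∪ pre:
  G ∩ del = {}  (empty — regression defined)
  G \ add = {pkg_at(p2,gate), pkg_at(p4,hub)} \ {pkg_at(p2,gate)} = {pkg_at(p4,hub)}
  ∪ pre   = {pkg_at(p4,hub)} ∪ {in(p2,t1), truck_at(t1,gate)}
          = {in(p2,t1), pkg_at(p4,hub), truck_at(t1,gate)}

== RESULT ==
["in(p2,t1)", "pkg_at(p4,hub)", "truck_at(t1,gate)"]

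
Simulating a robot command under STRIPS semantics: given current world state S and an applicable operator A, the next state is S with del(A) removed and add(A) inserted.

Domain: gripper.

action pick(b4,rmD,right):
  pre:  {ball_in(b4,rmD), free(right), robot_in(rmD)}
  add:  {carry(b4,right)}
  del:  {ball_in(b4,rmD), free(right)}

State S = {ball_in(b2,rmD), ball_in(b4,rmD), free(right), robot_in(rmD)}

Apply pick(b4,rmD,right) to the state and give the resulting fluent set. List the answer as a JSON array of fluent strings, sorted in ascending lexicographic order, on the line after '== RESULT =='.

Compute (S \ del) ∪ add:
  pre ⊆ S: {ball_in(b4,rmD), free(right), robot_in(rmD)} ⊆ S  — applicable
  S \ del = {ball_in(b2,rmD), robot_in(rmD)}
  ∪ add   = {ball_in(b2,rmD), carry(b4,right), robot_in(rmD)}

== RESULT ==
["ball_in(b2,rmD)", "carry(b4,right)", "robot_in(rmD)"]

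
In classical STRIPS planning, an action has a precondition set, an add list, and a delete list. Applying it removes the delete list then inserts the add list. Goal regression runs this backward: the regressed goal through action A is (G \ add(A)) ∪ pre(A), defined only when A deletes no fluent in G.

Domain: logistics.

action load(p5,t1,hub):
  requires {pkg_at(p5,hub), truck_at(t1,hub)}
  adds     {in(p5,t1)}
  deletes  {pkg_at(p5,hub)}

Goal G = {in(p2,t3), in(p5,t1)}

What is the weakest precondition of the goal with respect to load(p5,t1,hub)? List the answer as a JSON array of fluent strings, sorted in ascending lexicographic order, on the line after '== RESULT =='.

Compute (G \ add) ∪ pre:
  G ∩ del = {}  (empty — regression defined)
  G \ add = {in(p2,t3), in(p5,t1)} \ {in(p5,t1)} = {in(p2,t3)}
  ∪ pre   = {in(p2,t3)} ∪ {pkg_at(p5,hub), truck_at(t1,hub)}
          = {in(p2,t3), pkg_at(p5,hub), truck_at(t1,hub)}

== RESULT ==
["in(p2,t3)", "pkg_at(p5,hub)", "truck_at(t1,hub)"]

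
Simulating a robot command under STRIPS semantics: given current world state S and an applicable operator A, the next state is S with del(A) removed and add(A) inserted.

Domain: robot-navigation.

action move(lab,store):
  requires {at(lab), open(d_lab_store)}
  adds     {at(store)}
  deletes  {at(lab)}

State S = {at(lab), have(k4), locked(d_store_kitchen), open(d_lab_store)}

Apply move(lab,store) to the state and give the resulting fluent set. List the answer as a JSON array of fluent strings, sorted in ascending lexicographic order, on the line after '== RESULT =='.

Progress:
  pre ⊆ S: {at(lab), open(d_lab_store)} ⊆ S  — applicable
  S \ del = {have(k4), locked(d_store_kitchen), open(d_lab_store)}
  ∪ add   = {at(store), have(k4), locked(d_store_kitchen), open(d_lab_store)}

== RESULT ==
["at(store)", "have(k4)", "locked(d_store_kitchen)", "open(d_lab_store)"]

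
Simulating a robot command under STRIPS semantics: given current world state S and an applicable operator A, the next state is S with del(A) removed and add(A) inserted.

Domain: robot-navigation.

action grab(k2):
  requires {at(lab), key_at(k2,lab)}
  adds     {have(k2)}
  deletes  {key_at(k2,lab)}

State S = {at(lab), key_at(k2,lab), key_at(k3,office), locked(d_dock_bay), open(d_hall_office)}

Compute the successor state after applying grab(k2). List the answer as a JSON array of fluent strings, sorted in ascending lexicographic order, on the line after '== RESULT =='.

Compute (S \ del) ∪ add:
  pre ⊆ S: {at(lab), key_at(k2,lab)} ⊆ S  — applicable
  S \ del = {at(lab), key_at(k3,office), locked(d_dock_bay), open(d_hall_office)}
  ∪ add   = {at(lab), have(k2), key_at(k3,office), locked(d_dock_bay), open(d_hall_office)}

== RESULT ==
["at(lab)", "have(k2)", "key_at(k3,office)", "locked(d_dock_bay)", "open(d_hall_office)"]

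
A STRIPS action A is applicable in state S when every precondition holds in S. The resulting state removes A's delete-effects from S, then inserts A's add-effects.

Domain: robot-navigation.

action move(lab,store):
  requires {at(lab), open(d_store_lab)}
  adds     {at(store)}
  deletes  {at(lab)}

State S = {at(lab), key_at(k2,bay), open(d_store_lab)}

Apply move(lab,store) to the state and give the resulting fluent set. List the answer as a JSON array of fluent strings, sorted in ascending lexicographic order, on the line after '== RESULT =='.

Progress:
  pre ⊆ S: {at(lab), open(d_store_lab)} ⊆ S  — applicable
  S \ del = {key_at(k2,bay), open(d_store_lab)}
  ∪ add   = {at(store), key_at(k2,bay), open(d_store_lab)}

== RESULT ==
["at(store)", "key_at(k2,bay)", "open(d_store_lab)"]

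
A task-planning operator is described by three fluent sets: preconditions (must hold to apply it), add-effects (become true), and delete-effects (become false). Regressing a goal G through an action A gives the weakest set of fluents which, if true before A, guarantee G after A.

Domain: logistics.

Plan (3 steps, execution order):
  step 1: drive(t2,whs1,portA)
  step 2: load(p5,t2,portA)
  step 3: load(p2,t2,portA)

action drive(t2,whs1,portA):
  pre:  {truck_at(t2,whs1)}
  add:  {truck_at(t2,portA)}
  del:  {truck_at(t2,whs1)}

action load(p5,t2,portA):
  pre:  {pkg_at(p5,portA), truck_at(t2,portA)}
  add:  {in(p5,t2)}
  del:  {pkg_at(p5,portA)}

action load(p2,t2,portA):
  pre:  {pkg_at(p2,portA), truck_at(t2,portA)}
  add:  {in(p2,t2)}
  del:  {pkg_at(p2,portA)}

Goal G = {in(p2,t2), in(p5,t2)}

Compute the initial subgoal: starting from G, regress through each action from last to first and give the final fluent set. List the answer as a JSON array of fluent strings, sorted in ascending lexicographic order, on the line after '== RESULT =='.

Work backward from the goal:
  through step 3 (load(p2,t2,portA)): drop {in(p2,t2)}, keep {in(p5,t2)}, require {pkg_at(p2,portA), truck_at(t2,portA)}
    → {in(p5,t2), pkg_at(p2,portA), truck_at(t2,portA)}
  through step 2 (load(p5,t2,portA)): drop {in(p5,t2)}, keep {pkg_at(p2,portA), truck_at(t2,portA)}, require {pkg_at(p5,portA), truck_at(t2,portA)}
    → {pkg_at(p2,portA), pkg_at(p5,portA), truck_at(t2,portA)}
  through step 1 (drive(t2,whs1,portA)): drop {truck_at(t2,portA)}, keep {pkg_at(p2,portA), pkg_at(p5,portA)}, require {truck_at(t2,whs1)}
    → {pkg_at(p2,portA), pkg_at(p5,portA), truck_at(t2,whs1)}

== RESULT ==
["pkg_at(p2,portA)", "pkg_at(p5,portA)", "truck_at(t2,whs1)"]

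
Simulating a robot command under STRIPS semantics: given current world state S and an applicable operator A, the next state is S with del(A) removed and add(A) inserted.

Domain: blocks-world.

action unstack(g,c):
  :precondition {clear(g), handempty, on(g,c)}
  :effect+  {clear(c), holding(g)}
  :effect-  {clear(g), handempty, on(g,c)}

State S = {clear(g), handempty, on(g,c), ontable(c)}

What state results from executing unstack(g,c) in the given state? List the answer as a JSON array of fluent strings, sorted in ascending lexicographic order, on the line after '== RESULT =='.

Progress:
  pre ⊆ S: {clear(g), handempty, on(g,c)} ⊆ S  — applicable
  S \ del = {ontable(c)}
  ∪ add   = {clear(c), holding(g), ontable(c)}

== RESULT ==
["clear(c)", "holding(g)", "ontable(c)"]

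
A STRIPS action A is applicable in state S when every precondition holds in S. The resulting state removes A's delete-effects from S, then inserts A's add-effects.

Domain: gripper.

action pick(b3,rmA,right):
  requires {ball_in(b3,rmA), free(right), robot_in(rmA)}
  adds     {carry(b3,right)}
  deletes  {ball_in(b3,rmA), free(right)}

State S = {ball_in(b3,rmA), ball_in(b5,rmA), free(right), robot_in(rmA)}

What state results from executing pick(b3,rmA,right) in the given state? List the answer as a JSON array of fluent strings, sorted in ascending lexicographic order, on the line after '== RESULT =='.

Progress:
  pre ⊆ S: {ball_in(b3,rmA), free(right), robot_in(rmA)} ⊆ S  — applicable
  S \ del = {ball_in(b5,rmA), robot_in(rmA)}
  ∪ add   = {ball_in(b5,rmA), carry(b3,right), robot_in(rmA)}

== RESULT ==
["ball_in(b5,rmA)", "carry(b3,right)", "robot_in(rmA)"]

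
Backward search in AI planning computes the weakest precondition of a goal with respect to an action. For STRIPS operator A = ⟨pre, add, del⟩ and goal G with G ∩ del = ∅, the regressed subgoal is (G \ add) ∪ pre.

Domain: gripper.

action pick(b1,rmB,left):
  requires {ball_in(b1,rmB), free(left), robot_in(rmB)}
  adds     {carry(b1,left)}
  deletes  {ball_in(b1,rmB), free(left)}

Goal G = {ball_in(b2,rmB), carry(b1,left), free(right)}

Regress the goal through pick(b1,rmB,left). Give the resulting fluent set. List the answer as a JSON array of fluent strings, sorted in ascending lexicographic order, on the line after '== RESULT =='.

Compute (G \ add) ∪ pre:
  G ∩ del = {}  (empty — regression defined)
  G \ add = {ball_in(b2,rmB), carry(b1,left), free(right)} \ {carry(b1,left)} = {ball_in(b2,rmB), free(right)}
  ∪ pre   = {ball_in(b2,rmB), free(right)} ∪ {ball_in(b1,rmB), free(left), robot_in(rmB)}
          = {ball_in(b1,rmB), ball_in(b2,rmB), free(left), free(right), robot_in(rmB)}

== RESULT ==
["ball_in(b1,rmB)", "ball_in(b2,rmB)", "free(left)", "free(right)", "robot_in(rmB)"]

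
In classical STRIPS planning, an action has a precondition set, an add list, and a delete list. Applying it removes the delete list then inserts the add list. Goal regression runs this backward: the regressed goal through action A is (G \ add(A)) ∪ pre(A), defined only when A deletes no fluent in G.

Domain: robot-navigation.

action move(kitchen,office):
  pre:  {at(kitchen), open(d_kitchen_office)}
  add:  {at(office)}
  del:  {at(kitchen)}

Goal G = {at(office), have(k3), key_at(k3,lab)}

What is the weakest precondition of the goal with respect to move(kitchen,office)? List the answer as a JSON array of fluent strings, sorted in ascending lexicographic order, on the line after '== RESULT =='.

Regress:
  G ∩ del = {}  (empty — regression defined)
  G \ add = {at(office), have(k3), key_at(k3,lab)} \ {at(office)} = {have(k3), key_at(k3,lab)}
  ∪ pre   = {have(k3), key_at(k3,lab)} ∪ {at(kitchen), open(d_kitchen_office)}
          = {at(kitchen), have(k3), key_at(k3,lab), open(d_kitchen_office)}

== RESULT ==
["at(kitchen)", "have(k3)", "key_at(k3,lab)", "open(d_kitchen_office)"]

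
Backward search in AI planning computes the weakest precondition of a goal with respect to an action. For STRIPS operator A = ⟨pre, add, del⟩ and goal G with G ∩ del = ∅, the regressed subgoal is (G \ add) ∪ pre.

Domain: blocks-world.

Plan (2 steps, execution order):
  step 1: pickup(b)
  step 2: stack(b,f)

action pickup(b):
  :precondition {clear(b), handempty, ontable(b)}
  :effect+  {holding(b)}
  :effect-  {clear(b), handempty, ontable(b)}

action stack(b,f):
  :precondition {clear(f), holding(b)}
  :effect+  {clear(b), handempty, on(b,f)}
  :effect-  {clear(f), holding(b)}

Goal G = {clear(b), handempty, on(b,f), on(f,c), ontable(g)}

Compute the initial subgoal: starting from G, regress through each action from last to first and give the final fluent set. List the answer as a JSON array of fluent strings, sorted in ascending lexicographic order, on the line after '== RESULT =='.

Work backward from the goal:
  through step 2 (stack(b,f)): drop {clear(b), handempty, on(b,f)}, keep {on(f,c), ontable(g)}, require {clear(f), holding(b)}
    → {clear(f), holding(b), on(f,c), ontable(g)}
  through step 1 (pickup(b)): drop {holding(b)}, keep {clear(f), on(f,c), ontable(g)}, require {clear(b), handempty, ontable(b)}
    → {clear(b), clear(f), handempty, on(f,c), ontable(b), ontable(g)}

== RESULT ==
["clear(b)", "clear(f)", "handempty", "on(f,c)", "ontable(b)", "ontable(g)"]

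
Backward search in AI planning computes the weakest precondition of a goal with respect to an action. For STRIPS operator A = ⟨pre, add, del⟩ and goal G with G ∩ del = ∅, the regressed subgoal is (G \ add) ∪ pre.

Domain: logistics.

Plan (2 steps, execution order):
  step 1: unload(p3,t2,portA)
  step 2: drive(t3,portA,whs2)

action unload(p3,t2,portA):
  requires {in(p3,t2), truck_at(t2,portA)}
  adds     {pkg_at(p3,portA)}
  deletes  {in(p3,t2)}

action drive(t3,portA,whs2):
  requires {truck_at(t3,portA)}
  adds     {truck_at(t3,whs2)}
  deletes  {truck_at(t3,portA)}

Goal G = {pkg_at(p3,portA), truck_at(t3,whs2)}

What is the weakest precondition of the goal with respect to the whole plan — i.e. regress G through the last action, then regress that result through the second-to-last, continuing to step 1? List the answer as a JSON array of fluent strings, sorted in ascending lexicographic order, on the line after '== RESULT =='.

Regress step by step:
  through step 2 (drive(t3,portA,whs2)): drop {truck_at(t3,whs2)}, keep {pkg_at(p3,portA)}, require {truck_at(t3,portA)}
    → {pkg_at(p3,portA), truck_at(t3,portA)}
  through step 1 (unload(p3,t2,portA)): drop {pkg_at(p3,portA)}, keep {truck_at(t3,portA)}, require {in(p3,t2), truck_at(t2,portA)}
    → {in(p3,t2), truck_at(t2,portA), truck_at(t3,portA)}

== RESULT ==
["in(p3,t2)", "truck_at(t2,portA)", "truck_at(t3,portA)"]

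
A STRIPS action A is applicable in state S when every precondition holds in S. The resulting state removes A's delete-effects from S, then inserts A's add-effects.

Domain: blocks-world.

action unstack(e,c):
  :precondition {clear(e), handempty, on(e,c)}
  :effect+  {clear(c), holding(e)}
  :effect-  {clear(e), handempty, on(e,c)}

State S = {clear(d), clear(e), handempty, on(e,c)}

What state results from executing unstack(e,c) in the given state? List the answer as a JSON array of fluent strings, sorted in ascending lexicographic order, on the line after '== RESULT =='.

Compute (S \ del) ∪ add:
  pre ⊆ S: {clear(e), handempty, on(e,c)} ⊆ S  — applicable
  S \ del = {clear(d)}
  ∪ add   = {clear(c), clear(d), holding(e)}

== RESULT ==
["clear(c)", "clear(d)", "holding(e)"]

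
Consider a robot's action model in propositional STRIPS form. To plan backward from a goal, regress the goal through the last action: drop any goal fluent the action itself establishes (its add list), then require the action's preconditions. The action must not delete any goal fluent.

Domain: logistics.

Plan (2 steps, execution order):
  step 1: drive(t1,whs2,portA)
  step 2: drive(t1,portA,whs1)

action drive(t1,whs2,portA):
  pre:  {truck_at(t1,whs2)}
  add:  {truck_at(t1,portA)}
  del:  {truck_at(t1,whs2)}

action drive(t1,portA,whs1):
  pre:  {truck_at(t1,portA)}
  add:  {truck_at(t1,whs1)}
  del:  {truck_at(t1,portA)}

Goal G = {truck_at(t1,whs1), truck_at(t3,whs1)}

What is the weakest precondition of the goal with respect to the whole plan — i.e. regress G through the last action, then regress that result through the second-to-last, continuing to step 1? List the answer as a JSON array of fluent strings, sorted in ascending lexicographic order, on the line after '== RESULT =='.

Regress step by step:
  through step 2 (drive(t1,portA,whs1)): drop {truck_at(t1,whs1)}, keep {truck_at(t3,whs1)}, require {truck_at(t1,portA)}
    → {truck_at(t1,portA), truck_at(t3,whs1)}
  through step 1 (drive(t1,whs2,portA)): drop {truck_at(t1,portA)}, keep {truck_at(t3,whs1)}, require {truck_at(t1,whs2)}
    → {truck_at(t1,whs2), truck_at(t3,whs1)}

== RESULT ==
["truck_at(t1,whs2)", "truck_at(t3,whs1)"]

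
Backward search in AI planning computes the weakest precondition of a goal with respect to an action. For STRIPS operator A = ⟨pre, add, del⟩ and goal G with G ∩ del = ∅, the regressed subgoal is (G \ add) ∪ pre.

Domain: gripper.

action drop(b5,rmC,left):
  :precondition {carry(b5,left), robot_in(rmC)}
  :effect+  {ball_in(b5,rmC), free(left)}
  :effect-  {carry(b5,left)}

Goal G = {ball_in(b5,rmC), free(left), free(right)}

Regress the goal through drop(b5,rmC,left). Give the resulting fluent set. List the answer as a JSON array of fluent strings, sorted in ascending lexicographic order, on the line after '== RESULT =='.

Regress:
  G ∩ del = {}  (empty — regression defined)
  G \ add = {ball_in(b5,rmC), free(left), free(right)} \ {ball_in(b5,rmC), free(left)} = {free(right)}
  ∪ pre   = {free(right)} ∪ {carry(b5,left), robot_in(rmC)}
          = {carry(b5,left), free(right), robot_in(rmC)}

== RESULT ==
["carry(b5,left)", "free(right)", "robot_in(rmC)"]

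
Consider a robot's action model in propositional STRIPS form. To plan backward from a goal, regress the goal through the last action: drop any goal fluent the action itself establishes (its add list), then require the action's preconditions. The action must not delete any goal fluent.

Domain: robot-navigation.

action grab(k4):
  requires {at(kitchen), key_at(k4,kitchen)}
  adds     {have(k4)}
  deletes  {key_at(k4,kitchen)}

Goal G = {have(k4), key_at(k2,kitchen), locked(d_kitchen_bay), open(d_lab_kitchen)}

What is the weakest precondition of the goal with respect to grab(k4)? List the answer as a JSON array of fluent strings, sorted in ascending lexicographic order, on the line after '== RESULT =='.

Regress:
  G ∩ del = {}  (empty — regression defined)
  G \ add = {have(k4), key_at(k2,kitchen), locked(d_kitchen_bay), open(d_lab_kitchen)} \ {have(k4)} = {key_at(k2,kitchen), locked(d_kitchen_bay), open(d_lab_kitchen)}
  ∪ pre   = {key_at(k2,kitchen), locked(d_kitchen_bay), open(d_lab_kitchen)} ∪ {at(kitchen), key_at(k4,kitchen)}
          = {at(kitchen), key_at(k2,kitchen), key_at(k4,kitchen), locked(d_kitchen_bay), open(d_lab_kitchen)}

== RESULT ==
["at(kitchen)", "key_at(k2,kitchen)", "key_at(k4,kitchen)", "locked(d_kitchen_bay)", "open(d_lab_kitchen)"]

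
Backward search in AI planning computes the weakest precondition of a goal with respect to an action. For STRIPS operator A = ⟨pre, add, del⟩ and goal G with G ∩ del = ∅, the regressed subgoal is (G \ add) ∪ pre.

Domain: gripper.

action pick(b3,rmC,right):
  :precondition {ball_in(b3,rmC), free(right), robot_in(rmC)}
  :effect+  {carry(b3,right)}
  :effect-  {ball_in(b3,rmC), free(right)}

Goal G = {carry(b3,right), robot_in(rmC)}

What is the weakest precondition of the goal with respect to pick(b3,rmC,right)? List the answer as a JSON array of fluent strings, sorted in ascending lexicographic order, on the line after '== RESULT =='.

Compute (G \ add) ∪ pre:
  G ∩ del = {}  (empty — regression defined)
  G \ add = {carry(b3,right), robot_in(rmC)} \ {carry(b3,right)} = {robot_in(rmC)}
  ∪ pre   = {robot_in(rmC)} ∪ {ball_in(b3,rmC), free(right), robot_in(rmC)}
          = {ball_in(b3,rmC), free(right), robot_in(rmC)}

== RESULT ==
["ball_in(b3,rmC)", "free(right)", "robot_in(rmC)"]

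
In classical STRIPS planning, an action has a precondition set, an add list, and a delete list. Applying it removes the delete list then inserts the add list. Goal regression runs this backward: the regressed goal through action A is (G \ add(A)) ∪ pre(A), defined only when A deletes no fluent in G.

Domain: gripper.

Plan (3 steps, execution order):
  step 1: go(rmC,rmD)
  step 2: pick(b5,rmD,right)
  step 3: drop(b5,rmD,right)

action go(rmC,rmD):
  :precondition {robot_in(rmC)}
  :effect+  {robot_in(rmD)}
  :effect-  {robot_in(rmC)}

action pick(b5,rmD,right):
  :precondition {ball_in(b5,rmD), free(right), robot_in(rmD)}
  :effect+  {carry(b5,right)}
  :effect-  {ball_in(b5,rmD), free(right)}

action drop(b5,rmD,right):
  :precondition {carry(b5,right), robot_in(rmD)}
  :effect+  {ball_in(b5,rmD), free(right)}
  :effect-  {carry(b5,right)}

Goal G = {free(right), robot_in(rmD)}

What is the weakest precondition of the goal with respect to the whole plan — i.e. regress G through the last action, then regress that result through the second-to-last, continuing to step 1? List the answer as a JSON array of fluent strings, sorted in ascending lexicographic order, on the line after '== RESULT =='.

Work backward from the goal:
  through step 3 (drop(b5,rmD,right)): drop {free(right)}, keep {robot_in(rmD)}, require {carry(b5,right), robot_in(rmD)}
    → {carry(b5,right), robot_in(rmD)}
  through step 2 (pick(b5,rmD,right)): drop {carry(b5,right)}, keep {robot_in(rmD)}, require {ball_in(b5,rmD), free(right), robot_in(rmD)}
    → {ball_in(b5,rmD), free(right), robot_in(rmD)}
  through step 1 (go(rmC,rmD)): drop {robot_in(rmD)}, keep {ball_in(b5,rmD), free(right)}, require {robot_in(rmC)}
    → {ball_in(b5,rmD), free(right), robot_in(rmC)}

== RESULT ==
["ball_in(b5,rmD)", "free(right)", "robot_in(rmC)"]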